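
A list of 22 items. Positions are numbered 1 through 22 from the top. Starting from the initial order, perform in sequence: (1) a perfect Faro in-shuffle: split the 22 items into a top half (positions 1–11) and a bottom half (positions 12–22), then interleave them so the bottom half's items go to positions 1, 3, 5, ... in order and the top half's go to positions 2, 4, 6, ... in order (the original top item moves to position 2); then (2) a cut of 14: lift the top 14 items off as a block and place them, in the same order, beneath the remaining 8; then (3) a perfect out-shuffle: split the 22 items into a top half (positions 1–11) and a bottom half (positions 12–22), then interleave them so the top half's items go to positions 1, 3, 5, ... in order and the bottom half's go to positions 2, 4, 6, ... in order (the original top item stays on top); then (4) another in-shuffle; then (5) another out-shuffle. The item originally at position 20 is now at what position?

Track the item from position 20 forward through each operation:
  after op 1 (in-shuffle): 20 → 17
  after op 2 (cut 14): 17 → 3
  after op 3 (out-shuffle): 3 → 5
  after op 4 (in-shuffle): 5 → 10
  after op 5 (out-shuffle): 10 → 19

19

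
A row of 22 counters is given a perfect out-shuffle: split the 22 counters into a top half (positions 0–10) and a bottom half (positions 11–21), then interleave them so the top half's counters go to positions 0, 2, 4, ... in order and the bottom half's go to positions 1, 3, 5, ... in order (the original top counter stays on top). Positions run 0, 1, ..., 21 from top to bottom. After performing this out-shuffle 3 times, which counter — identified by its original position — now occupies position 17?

Work backwards from position 17, undoing one out-shuffle at a time:
17 ← 19 ← 20 ← 10
So the counter now at position 17 started at position 10.

10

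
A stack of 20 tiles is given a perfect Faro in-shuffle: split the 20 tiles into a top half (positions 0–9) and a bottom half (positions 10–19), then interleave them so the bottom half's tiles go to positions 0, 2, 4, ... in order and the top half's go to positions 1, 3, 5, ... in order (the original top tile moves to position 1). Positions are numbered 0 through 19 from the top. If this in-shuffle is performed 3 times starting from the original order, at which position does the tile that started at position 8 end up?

8

Track the tile's position through each in-shuffle:
8 → 17 → 14 → 8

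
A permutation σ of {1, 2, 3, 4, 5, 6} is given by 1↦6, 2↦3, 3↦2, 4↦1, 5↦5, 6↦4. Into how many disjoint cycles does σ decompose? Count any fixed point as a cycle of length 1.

Cycle decomposition: (1 6 4) (2 3) (5).
3 cycles.

3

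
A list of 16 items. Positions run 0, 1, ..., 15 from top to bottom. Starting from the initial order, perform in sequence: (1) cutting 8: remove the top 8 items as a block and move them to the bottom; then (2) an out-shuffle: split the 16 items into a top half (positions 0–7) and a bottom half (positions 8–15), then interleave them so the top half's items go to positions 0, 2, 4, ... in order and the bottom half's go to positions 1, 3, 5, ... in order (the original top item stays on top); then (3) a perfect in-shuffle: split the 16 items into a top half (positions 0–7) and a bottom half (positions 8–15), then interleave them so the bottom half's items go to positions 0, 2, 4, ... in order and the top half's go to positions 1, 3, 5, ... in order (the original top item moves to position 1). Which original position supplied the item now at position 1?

Undo the operations in reverse order, starting from position 1:
  undo op 3 (in-shuffle, from top half): 1 ← 0
  undo op 2 (out-shuffle, from top half): 0 ← 0
  undo op 1 (cut 8): 0 ← 8
So the item at position 1 came from original position 8.

8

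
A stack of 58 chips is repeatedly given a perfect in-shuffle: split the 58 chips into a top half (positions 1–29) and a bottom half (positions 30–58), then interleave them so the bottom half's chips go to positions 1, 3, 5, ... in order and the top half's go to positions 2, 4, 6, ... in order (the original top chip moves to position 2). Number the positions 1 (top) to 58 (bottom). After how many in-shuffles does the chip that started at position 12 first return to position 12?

58

Follow position 12 under repeated in-shuffles:
12 → 24 → 48 → 37 → 15 → 30 → 1 → 2 → ... → 12 (length 58)
It first returns after 58 in-shuffles.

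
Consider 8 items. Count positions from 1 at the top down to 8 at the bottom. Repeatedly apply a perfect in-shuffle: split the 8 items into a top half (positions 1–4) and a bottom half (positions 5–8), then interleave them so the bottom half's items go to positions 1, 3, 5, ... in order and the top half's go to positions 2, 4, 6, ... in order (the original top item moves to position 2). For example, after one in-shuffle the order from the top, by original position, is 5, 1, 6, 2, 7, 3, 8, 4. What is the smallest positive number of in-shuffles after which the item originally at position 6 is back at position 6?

2

Follow position 6 under repeated in-shuffles:
6 → 3 → 6
It first returns after 2 in-shuffles.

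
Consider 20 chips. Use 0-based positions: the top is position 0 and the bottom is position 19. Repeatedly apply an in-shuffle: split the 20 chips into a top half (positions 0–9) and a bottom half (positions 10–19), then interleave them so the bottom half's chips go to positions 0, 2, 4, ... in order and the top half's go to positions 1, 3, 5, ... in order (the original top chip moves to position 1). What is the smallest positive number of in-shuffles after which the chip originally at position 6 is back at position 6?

2

Follow position 6 under repeated in-shuffles:
6 → 13 → 6
It first returns after 2 in-shuffles.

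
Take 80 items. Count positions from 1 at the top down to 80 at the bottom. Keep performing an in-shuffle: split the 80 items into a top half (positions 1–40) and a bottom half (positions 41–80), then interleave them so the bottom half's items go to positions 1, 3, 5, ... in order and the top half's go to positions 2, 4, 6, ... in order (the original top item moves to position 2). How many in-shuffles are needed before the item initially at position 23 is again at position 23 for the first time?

Follow position 23 under repeated in-shuffles:
23 → 46 → 11 → 22 → 44 → 7 → 14 → 28 → ... → 23 (length 54)
It first returns after 54 in-shuffles.

54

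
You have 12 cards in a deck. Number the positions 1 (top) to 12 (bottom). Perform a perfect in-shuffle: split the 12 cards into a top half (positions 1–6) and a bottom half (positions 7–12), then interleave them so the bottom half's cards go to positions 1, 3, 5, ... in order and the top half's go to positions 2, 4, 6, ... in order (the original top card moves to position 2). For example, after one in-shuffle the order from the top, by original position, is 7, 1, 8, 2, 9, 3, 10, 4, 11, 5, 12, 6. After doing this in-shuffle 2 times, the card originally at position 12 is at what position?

Track the card's position through each in-shuffle:
12 → 11 → 9

9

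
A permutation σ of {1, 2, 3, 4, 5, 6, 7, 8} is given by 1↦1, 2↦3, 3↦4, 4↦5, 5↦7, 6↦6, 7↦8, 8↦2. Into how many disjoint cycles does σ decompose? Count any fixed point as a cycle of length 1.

Cycle decomposition: (1) (2 3 4 5 7 8) (6).
3 cycles.

3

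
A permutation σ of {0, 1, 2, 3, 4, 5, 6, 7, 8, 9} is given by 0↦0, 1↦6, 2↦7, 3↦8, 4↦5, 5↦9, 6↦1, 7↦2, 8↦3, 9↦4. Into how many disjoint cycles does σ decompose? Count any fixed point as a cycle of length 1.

Cycle decomposition: (0) (1 6) (2 7) (3 8) (4 5 9).
5 cycles.

5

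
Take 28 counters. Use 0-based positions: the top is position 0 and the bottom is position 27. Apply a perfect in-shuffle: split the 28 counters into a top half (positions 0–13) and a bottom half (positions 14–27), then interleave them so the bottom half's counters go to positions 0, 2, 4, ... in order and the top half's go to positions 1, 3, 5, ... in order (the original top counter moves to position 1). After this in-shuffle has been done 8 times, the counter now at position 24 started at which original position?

23

Work backwards from position 24, undoing one in-shuffle at a time:
24 ← 26 ← 27 ← 13 ← 6 ← 17 ← 8 ← 18 ← 23
So the counter now at position 24 started at position 23.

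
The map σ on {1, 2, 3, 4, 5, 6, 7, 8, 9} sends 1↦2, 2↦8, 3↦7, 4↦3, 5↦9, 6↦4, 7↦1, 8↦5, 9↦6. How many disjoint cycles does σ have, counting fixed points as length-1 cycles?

Cycle decomposition: (1 2 8 5 9 6 4 3 7).
1 cycle.

1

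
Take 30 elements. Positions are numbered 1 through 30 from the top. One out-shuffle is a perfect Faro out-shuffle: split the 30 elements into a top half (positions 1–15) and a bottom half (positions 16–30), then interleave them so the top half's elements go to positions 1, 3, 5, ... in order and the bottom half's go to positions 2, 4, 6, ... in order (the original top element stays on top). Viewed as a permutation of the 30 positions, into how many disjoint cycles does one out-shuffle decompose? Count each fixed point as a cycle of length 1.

Trace each unvisited position around until it returns:
(1) (2 3 5 9 17 4 ... len 28) (30)
3 cycles in total.

3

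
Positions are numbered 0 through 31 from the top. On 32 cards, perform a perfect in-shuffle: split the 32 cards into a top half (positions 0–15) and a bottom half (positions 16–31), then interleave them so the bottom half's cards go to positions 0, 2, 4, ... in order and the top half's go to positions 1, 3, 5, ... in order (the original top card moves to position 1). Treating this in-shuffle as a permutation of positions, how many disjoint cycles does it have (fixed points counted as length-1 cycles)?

4

Trace each unvisited position around until it returns:
(0 1 3 7 15 31 30 28 24 16) (2 5 11 23 14 29 26 20 8 17) (4 9 19 6 13 27 22 12 25 18) (10 21)
4 cycles in total.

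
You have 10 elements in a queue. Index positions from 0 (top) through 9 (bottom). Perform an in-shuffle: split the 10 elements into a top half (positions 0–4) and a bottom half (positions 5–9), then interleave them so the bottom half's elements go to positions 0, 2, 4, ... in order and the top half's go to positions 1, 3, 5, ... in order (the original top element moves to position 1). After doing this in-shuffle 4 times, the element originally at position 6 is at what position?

Track the element's position through each in-shuffle:
6 → 2 → 5 → 0 → 1

1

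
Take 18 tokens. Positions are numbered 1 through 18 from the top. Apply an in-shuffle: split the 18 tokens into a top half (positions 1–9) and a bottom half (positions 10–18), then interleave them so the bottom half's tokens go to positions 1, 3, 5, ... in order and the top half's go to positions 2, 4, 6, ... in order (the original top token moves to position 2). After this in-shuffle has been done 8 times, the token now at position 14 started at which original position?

10

Work backwards from position 14, undoing one in-shuffle at a time:
14 ← 7 ← 13 ← 16 ← 8 ← 4 ← 2 ← 1 ← 10
So the token now at position 14 started at position 10.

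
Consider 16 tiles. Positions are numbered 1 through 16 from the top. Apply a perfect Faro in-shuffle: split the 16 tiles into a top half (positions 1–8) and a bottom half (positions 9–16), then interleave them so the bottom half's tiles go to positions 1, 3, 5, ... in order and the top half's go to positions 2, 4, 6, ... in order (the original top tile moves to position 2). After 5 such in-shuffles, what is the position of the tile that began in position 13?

8

Track the tile's position through each in-shuffle:
13 → 9 → 1 → 2 → 4 → 8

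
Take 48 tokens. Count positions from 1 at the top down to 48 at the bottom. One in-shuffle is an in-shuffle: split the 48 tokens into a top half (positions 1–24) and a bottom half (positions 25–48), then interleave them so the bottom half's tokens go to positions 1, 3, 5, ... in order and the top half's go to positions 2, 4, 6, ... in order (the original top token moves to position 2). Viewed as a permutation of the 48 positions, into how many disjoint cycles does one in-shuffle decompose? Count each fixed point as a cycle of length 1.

Trace each unvisited position around until it returns:
(1 2 4 8 16 32 ... len 21) (3 6 12 24 48 47 ... len 21) (7 14 28) (21 42 35)
4 cycles in total.

4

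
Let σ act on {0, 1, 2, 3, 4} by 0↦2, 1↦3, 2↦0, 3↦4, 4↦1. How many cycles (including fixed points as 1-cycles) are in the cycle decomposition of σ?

Cycle decomposition: (0 2) (1 3 4).
2 cycles.

2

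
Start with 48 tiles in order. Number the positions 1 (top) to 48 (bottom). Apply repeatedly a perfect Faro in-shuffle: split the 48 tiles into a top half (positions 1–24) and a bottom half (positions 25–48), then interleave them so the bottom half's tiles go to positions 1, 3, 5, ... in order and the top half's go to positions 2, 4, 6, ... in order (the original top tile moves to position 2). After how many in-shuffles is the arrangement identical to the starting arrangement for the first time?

21

The in-shuffle permutes the 48 positions with cycle lengths [3, 3, 21, 21].
Every tile is home exactly when every cycle has completed a whole number of laps, i.e. after lcm(3, 21) = 21 in-shuffles.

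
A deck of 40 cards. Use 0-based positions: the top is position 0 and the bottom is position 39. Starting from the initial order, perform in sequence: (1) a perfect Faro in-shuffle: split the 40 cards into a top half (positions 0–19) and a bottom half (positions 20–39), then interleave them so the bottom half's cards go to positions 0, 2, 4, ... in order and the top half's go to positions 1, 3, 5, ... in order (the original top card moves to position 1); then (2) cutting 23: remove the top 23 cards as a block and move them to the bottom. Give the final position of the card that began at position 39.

Track the card from position 39 forward through each operation:
  after op 1 (in-shuffle): 39 → 38
  after op 2 (cut 23): 38 → 15

15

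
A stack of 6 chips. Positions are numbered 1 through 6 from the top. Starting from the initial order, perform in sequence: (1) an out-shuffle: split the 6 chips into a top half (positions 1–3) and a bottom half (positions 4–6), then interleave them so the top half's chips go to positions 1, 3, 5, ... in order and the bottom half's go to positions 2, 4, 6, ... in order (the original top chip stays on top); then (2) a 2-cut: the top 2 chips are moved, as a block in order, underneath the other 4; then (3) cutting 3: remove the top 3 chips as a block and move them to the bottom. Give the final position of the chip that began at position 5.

Track the chip from position 5 forward through each operation:
  after op 1 (out-shuffle): 5 → 4
  after op 2 (cut 2): 4 → 2
  after op 3 (cut 3): 2 → 5

5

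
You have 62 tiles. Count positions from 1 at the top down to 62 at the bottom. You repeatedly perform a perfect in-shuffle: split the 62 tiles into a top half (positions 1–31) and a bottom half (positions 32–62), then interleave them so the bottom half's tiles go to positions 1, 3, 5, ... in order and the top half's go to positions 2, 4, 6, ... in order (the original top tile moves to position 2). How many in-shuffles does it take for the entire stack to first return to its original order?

The in-shuffle permutes the 62 positions with cycle lengths [2, 3, 3, 6, 6, 6, 6, 6, 6, 6, 6, 6].
Every tile is home exactly when every cycle has completed a whole number of laps, i.e. after lcm(2, 3, 6) = 6 in-shuffles.

6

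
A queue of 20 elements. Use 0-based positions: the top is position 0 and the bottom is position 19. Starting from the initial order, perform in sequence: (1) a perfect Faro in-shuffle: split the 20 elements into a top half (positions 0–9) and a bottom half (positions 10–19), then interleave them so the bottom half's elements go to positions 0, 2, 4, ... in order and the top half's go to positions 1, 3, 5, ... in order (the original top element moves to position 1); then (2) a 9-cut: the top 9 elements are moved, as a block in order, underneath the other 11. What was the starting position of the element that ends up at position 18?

Undo the operations in reverse order, starting from position 18:
  undo op 2 (cut 9): 18 ← 7
  undo op 1 (in-shuffle, from top half): 7 ← 3
So the element at position 18 came from original position 3.

3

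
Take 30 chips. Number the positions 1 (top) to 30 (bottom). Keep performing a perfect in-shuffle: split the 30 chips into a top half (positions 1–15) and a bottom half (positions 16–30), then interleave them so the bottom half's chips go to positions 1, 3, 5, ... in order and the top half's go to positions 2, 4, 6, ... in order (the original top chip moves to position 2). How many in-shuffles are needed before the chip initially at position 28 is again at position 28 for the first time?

Follow position 28 under repeated in-shuffles:
28 → 25 → 19 → 7 → 14 → 28
It first returns after 5 in-shuffles.

5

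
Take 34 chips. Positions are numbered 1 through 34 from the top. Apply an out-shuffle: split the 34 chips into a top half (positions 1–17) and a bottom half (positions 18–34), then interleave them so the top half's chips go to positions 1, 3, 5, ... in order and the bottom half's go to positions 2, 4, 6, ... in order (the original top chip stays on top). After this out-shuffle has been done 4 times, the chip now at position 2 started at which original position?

Work backwards from position 2, undoing one out-shuffle at a time:
2 ← 18 ← 26 ← 30 ← 32
So the chip now at position 2 started at position 32.

32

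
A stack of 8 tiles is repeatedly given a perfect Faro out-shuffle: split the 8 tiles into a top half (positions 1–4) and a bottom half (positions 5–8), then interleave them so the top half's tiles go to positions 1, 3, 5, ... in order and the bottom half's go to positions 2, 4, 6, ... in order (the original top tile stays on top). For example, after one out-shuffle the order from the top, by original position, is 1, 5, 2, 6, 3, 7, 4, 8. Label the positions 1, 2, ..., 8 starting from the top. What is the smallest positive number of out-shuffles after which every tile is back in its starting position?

The out-shuffle permutes the 8 positions with cycle lengths [1, 1, 3, 3].
Every tile is home exactly when every cycle has completed a whole number of laps, i.e. after lcm(1, 3) = 3 out-shuffles.

3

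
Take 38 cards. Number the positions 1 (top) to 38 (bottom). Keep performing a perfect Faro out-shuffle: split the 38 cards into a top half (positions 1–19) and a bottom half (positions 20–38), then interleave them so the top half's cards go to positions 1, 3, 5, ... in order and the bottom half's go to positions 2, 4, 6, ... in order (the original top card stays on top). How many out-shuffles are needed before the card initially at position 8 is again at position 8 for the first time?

Follow position 8 under repeated out-shuffles:
8 → 15 → 29 → 20 → 2 → 3 → 5 → 9 → ... → 8 (length 36)
It first returns after 36 out-shuffles.

36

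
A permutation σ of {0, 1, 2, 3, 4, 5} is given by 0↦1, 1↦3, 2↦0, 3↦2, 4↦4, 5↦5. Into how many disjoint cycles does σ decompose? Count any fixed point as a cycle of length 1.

Cycle decomposition: (0 1 3 2) (4) (5).
3 cycles.

3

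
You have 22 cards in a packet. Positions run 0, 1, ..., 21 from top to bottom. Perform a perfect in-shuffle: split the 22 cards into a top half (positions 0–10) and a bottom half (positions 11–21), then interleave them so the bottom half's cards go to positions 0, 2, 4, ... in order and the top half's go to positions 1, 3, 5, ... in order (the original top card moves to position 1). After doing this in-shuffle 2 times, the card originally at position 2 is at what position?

11

Track the card's position through each in-shuffle:
2 → 5 → 11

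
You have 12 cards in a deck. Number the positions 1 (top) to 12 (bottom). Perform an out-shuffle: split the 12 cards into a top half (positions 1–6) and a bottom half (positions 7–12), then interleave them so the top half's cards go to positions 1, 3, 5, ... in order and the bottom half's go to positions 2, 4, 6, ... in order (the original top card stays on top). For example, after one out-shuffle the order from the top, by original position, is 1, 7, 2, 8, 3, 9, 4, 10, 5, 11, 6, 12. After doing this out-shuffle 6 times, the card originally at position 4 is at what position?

6

Track the card's position through each out-shuffle:
4 → 7 → 2 → 3 → 5 → 9 → 6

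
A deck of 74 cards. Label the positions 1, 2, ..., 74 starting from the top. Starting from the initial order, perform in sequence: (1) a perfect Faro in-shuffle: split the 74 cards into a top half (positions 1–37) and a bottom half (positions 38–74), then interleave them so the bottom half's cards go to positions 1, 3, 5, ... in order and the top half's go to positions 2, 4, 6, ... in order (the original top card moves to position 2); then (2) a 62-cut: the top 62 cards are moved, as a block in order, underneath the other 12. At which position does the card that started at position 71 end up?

Track the card from position 71 forward through each operation:
  after op 1 (in-shuffle): 71 → 67
  after op 2 (cut 62): 67 → 5

5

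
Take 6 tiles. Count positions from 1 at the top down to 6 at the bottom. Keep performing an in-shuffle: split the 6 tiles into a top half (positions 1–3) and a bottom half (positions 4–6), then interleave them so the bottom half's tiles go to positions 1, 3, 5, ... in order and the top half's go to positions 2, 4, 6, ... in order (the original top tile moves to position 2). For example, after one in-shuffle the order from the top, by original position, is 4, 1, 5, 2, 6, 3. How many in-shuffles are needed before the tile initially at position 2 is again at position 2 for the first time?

Follow position 2 under repeated in-shuffles:
2 → 4 → 1 → 2
It first returns after 3 in-shuffles.

3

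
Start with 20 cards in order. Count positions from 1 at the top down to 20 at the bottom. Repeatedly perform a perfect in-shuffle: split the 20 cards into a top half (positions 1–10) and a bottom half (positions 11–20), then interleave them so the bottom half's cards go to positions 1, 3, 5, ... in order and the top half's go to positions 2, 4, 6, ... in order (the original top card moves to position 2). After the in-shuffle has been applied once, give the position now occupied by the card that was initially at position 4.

8

Track the card's position through each in-shuffle:
4 → 8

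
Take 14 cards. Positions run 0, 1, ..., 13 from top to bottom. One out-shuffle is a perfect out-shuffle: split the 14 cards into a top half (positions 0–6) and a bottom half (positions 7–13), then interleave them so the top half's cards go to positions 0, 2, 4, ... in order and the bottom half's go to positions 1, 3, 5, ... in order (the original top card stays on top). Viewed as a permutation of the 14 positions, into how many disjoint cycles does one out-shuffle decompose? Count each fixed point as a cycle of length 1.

Trace each unvisited position around until it returns:
(0) (1 2 4 8 3 6 ... len 12) (13)
3 cycles in total.

3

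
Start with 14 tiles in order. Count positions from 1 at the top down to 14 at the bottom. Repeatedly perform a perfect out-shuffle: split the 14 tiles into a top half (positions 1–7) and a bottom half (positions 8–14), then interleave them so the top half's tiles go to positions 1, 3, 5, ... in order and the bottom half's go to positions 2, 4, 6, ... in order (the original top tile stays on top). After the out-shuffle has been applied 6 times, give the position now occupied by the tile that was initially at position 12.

Track the tile's position through each out-shuffle:
12 → 10 → 6 → 11 → 8 → 2 → 3

3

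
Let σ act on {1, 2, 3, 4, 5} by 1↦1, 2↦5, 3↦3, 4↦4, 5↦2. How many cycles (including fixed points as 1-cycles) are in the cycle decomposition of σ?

4

Cycle decomposition: (1) (2 5) (3) (4).
4 cycles.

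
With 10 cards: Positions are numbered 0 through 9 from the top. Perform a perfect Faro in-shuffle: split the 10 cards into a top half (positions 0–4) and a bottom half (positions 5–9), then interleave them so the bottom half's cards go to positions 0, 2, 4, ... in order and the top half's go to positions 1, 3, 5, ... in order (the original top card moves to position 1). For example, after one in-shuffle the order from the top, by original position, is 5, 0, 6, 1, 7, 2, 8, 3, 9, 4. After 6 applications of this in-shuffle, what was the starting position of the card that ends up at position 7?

Work backwards from position 7, undoing one in-shuffle at a time:
7 ← 3 ← 1 ← 0 ← 5 ← 2 ← 6
So the card now at position 7 started at position 6.

6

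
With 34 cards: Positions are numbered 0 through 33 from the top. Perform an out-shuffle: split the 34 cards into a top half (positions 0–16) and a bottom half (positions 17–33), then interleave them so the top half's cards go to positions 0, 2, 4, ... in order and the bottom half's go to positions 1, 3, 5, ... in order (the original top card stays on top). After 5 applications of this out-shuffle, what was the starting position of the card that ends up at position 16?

17

Work backwards from position 16, undoing one out-shuffle at a time:
16 ← 8 ← 4 ← 2 ← 1 ← 17
So the card now at position 16 started at position 17.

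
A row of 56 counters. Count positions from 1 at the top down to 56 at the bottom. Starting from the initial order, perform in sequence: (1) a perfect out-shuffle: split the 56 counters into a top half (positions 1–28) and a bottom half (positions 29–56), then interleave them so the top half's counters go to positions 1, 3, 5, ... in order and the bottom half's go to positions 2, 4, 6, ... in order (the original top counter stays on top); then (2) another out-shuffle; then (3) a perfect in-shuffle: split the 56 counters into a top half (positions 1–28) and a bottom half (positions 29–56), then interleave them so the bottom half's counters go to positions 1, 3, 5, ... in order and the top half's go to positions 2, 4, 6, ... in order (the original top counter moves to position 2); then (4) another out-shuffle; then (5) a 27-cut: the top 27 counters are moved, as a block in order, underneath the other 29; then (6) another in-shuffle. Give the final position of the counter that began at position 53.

Track the counter from position 53 forward through each operation:
  after op 1 (out-shuffle): 53 → 50
  after op 2 (out-shuffle): 50 → 44
  after op 3 (in-shuffle): 44 → 31
  after op 4 (out-shuffle): 31 → 6
  after op 5 (cut 27): 6 → 35
  after op 6 (in-shuffle): 35 → 13

13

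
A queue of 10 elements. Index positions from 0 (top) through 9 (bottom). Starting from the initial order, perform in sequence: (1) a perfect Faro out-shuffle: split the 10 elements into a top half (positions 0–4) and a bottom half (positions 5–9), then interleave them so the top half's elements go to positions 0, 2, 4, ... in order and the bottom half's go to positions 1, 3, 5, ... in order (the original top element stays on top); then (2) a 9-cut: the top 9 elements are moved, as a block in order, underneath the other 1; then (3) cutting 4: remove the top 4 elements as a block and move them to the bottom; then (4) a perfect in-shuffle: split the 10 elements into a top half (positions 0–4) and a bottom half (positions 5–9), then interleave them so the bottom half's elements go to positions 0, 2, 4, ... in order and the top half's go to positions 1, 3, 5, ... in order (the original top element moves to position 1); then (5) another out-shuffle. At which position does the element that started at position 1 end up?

Track the element from position 1 forward through each operation:
  after op 1 (out-shuffle): 1 → 2
  after op 2 (cut 9): 2 → 3
  after op 3 (cut 4): 3 → 9
  after op 4 (in-shuffle): 9 → 8
  after op 5 (out-shuffle): 8 → 7

7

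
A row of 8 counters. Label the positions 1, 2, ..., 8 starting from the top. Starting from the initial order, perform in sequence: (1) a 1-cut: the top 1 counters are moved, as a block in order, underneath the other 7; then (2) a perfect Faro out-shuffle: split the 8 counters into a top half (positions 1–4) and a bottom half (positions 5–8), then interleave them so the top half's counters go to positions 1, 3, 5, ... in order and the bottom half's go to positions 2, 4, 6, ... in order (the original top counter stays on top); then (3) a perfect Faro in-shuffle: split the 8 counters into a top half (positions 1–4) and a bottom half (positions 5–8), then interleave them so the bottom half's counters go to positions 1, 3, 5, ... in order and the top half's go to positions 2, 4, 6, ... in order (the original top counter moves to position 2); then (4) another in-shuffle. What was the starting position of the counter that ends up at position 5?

Undo the operations in reverse order, starting from position 5:
  undo op 4 (in-shuffle, from bottom half): 5 ← 7
  undo op 3 (in-shuffle, from bottom half): 7 ← 8
  undo op 2 (out-shuffle, from bottom half): 8 ← 8
  undo op 1 (cut 1): 8 ← 1
So the counter at position 5 came from original position 1.

1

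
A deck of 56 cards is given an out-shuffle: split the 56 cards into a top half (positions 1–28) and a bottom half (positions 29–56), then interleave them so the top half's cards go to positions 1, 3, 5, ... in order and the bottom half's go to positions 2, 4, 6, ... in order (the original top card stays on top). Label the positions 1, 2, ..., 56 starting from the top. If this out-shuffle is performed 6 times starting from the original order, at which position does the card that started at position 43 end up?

49

Track the card's position through each out-shuffle:
43 → 30 → 4 → 7 → 13 → 25 → 49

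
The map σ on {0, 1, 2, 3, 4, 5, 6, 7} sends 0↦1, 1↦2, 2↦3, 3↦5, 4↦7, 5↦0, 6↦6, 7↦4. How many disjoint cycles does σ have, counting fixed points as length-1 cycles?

3

Cycle decomposition: (0 1 2 3 5) (4 7) (6).
3 cycles.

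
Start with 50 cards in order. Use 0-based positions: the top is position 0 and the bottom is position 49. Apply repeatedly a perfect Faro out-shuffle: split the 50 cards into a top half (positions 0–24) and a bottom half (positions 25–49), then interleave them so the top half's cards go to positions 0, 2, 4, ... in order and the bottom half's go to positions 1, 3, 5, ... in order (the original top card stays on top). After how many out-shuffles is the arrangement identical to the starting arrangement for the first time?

The out-shuffle permutes the 50 positions with cycle lengths [1, 1, 3, 3, 21, 21].
Every card is home exactly when every cycle has completed a whole number of laps, i.e. after lcm(1, 3, 21) = 21 out-shuffles.

21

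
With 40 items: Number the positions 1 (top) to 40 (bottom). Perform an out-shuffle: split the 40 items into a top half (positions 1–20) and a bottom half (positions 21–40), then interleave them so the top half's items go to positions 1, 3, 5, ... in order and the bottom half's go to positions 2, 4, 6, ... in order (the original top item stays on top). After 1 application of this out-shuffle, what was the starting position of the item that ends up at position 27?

14

Work backwards from position 27, undoing one out-shuffle at a time:
27 ← 14
So the item now at position 27 started at position 14.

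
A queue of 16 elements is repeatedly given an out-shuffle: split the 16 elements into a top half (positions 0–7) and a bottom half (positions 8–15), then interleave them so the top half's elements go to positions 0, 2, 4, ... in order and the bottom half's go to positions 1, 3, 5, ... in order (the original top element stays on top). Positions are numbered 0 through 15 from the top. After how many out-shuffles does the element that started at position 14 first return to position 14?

Follow position 14 under repeated out-shuffles:
14 → 13 → 11 → 7 → 14
It first returns after 4 out-shuffles.

4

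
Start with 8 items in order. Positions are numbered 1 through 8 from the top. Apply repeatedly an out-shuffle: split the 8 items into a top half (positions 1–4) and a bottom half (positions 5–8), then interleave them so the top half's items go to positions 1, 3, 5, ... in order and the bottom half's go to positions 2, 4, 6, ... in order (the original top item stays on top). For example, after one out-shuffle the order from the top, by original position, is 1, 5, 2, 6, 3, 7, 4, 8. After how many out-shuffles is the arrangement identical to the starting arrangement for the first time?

The out-shuffle permutes the 8 positions with cycle lengths [1, 1, 3, 3].
Every item is home exactly when every cycle has completed a whole number of laps, i.e. after lcm(1, 3) = 3 out-shuffles.

3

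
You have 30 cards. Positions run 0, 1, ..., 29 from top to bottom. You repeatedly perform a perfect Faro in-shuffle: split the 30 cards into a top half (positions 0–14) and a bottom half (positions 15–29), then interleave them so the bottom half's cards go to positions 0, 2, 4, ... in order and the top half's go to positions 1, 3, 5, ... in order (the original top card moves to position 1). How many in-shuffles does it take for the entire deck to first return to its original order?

The in-shuffle permutes the 30 positions with cycle lengths [5, 5, 5, 5, 5, 5].
Every card is home exactly when every cycle has completed a whole number of laps, i.e. after lcm(5) = 5 in-shuffles.

5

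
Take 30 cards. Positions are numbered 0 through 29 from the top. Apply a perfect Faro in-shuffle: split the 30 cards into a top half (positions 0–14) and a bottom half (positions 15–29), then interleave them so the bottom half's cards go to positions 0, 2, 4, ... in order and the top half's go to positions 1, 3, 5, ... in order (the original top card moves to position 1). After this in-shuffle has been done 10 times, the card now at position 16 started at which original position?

Work backwards from position 16, undoing one in-shuffle at a time:
16 ← 23 ← 11 ← 5 ← 2 ← 16 ← 23 ← 11 ← 5 ← 2 ← 16
So the card now at position 16 started at position 16.

16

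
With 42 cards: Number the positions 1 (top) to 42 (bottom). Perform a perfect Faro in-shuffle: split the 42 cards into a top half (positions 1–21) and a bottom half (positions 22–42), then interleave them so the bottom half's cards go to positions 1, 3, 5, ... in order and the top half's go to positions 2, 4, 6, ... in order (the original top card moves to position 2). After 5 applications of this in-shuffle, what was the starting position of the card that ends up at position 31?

Work backwards from position 31, undoing one in-shuffle at a time:
31 ← 37 ← 40 ← 20 ← 10 ← 5
So the card now at position 31 started at position 5.

5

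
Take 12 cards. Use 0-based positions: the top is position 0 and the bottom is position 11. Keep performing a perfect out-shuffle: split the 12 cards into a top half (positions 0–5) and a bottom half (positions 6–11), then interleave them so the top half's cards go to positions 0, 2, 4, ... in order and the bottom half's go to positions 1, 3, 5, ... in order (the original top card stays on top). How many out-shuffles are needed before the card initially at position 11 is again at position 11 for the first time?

Position 11 is fixed by the out-shuffle; it is already back after 1 application.

1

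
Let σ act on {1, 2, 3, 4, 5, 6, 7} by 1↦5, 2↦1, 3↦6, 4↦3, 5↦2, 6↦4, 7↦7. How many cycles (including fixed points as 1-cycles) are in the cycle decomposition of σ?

3

Cycle decomposition: (1 5 2) (3 6 4) (7).
3 cycles.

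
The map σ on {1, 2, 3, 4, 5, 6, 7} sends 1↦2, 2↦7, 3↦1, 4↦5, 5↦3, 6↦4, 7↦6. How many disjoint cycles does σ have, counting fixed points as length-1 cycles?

Cycle decomposition: (1 2 7 6 4 5 3).
1 cycle.

1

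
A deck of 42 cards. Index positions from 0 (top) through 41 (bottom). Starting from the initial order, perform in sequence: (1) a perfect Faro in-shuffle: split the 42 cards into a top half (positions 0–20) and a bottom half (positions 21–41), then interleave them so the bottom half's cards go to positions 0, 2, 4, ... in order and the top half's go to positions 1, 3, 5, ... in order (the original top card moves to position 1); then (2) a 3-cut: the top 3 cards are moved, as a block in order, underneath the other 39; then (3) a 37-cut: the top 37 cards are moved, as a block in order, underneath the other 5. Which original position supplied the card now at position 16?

28

Undo the operations in reverse order, starting from position 16:
  undo op 3 (cut 37): 16 ← 11
  undo op 2 (cut 3): 11 ← 14
  undo op 1 (in-shuffle, from bottom half): 14 ← 28
So the card at position 16 came from original position 28.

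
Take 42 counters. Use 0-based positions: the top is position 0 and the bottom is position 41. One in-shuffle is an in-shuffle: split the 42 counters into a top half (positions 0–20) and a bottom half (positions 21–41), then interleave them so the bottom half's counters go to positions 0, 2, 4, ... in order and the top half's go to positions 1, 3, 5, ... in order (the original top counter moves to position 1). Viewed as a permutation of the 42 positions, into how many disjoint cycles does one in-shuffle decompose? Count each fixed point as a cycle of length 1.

Trace each unvisited position around until it returns:
(0 1 3 7 15 31 ... len 14) (2 5 11 23 4 9 ... len 14) (6 13 27 12 25 8 ... len 14)
3 cycles in total.

3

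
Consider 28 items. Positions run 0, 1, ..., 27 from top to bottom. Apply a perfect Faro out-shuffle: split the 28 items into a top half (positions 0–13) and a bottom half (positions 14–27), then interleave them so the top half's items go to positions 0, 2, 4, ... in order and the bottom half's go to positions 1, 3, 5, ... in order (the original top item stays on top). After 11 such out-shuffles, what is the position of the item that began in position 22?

20

Track the item's position through each out-shuffle:
22 → 17 → 7 → 14 → 1 → 2 → 4 → 8 → 16 → 5 → 10 → 20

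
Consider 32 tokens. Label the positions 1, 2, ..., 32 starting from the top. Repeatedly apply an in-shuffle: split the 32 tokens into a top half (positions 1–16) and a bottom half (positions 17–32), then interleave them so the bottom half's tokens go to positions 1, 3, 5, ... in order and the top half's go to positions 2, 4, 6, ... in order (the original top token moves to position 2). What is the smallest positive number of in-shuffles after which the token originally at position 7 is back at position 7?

10

Follow position 7 under repeated in-shuffles:
7 → 14 → 28 → 23 → 13 → 26 → 19 → 5 → 10 → 20 → 7
It first returns after 10 in-shuffles.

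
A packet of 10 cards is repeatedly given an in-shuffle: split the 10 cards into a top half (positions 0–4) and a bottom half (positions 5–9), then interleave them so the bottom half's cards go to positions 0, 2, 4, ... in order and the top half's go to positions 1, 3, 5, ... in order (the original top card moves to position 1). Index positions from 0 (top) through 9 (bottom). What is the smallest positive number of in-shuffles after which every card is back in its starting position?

The in-shuffle permutes the 10 positions with cycle lengths [10].
Every card is home exactly when every cycle has completed a whole number of laps, i.e. after lcm(10) = 10 in-shuffles.

10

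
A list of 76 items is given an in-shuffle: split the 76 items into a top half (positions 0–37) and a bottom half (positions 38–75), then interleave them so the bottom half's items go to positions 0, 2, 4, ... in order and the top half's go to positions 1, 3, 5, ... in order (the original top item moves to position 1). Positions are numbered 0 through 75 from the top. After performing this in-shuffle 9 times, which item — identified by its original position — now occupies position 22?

1

Work backwards from position 22, undoing one in-shuffle at a time:
22 ← 49 ← 24 ← 50 ← 63 ← 31 ← 15 ← 7 ← 3 ← 1
So the item now at position 22 started at position 1.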